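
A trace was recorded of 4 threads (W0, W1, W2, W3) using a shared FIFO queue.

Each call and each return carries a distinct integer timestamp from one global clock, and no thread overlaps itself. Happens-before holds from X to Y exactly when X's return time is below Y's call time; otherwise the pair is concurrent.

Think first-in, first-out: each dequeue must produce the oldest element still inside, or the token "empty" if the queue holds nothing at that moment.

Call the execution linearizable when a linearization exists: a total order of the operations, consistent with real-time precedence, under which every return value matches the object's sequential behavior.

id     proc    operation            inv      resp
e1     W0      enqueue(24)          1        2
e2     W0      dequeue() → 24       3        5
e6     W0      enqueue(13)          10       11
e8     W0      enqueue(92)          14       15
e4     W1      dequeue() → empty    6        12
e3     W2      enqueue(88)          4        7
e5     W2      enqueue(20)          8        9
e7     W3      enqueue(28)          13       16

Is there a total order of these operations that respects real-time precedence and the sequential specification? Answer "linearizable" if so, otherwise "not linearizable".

witness order: e1, e2, e4, e3, e5, e6, e7, e8
after step 1 (e1 enqueue(24)): queue <24>
after step 2 (e2 dequeue() → 24): queue <>
after step 3 (e4 dequeue() → empty): queue <>
after step 4 (e3 enqueue(88)): queue <88>
after step 5 (e5 enqueue(20)): queue <88,20>
after step 6 (e6 enqueue(13)): queue <88,20,13>
after step 7 (e7 enqueue(28)): queue <88,20,13,28>
after step 8 (e8 enqueue(92)): queue <88,20,13,28,92>

linearizable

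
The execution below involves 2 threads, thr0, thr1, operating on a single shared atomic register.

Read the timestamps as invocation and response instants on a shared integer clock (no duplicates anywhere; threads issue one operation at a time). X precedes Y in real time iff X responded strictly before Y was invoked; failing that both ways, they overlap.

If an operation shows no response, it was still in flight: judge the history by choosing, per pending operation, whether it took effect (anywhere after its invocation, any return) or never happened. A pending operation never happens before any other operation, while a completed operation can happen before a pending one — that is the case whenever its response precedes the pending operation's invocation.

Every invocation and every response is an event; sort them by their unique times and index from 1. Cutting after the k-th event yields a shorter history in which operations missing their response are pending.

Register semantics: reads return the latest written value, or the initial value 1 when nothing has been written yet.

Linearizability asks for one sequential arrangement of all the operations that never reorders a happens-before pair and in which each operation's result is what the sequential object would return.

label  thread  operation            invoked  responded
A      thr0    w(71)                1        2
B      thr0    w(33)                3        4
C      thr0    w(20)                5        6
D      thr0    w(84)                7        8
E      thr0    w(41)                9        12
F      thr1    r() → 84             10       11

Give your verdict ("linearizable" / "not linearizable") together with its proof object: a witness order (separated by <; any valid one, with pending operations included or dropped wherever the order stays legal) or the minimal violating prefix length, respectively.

linearizable — witness: A < B < C < D < F < E

1. A w(71), leaving value 71
2. B w(33), leaving value 33
3. C w(20), leaving value 20
4. D w(84), leaving value 84
5. F r() → 84, leaving value 84
6. E w(41), leaving value 41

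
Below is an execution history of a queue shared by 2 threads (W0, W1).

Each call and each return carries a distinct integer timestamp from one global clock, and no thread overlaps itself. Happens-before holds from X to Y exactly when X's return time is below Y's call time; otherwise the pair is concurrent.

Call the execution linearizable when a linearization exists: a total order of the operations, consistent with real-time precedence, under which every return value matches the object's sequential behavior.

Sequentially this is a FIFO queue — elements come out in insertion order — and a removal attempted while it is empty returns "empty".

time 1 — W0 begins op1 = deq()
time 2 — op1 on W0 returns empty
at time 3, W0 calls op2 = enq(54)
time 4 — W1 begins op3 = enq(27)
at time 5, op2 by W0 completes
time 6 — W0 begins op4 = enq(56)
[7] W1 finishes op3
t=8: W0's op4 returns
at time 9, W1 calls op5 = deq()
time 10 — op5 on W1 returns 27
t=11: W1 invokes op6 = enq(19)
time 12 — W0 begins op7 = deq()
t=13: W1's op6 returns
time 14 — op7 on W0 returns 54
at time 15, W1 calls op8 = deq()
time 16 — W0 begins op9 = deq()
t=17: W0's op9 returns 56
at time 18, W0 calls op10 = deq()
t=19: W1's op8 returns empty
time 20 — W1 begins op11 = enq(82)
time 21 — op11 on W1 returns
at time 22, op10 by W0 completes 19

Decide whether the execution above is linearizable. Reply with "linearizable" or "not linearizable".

witness order: op1, op3, op2, op4, op5, op6, op7, op9, op10, op8, op11
after step 1 (op1 deq() → empty): queue <>
after step 2 (op3 enq(27)): queue <27>
after step 3 (op2 enq(54)): queue <27,54>
after step 4 (op4 enq(56)): queue <27,54,56>
after step 5 (op5 deq() → 27): queue <54,56>
after step 6 (op6 enq(19)): queue <54,56,19>
after step 7 (op7 deq() → 54): queue <56,19>
after step 8 (op9 deq() → 56): queue <19>
after step 9 (op10 deq() → 19): queue <>
after step 10 (op8 deq() → empty): queue <>
after step 11 (op11 enq(82)): queue <82>

linearizable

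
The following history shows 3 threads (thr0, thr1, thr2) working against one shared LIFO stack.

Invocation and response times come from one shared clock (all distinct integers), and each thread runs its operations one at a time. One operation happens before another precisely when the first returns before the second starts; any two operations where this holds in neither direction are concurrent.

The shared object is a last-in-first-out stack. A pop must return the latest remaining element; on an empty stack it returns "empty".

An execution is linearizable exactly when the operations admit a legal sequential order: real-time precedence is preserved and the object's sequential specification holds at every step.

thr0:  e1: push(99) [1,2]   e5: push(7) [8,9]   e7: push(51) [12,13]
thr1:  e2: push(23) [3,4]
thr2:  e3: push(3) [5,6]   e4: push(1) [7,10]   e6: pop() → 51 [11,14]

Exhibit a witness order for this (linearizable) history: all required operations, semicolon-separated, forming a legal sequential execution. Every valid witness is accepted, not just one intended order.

e1; e2; e3; e4; e5; e7; e6

after step 1 (e1 push(99)): stack <99>
after step 2 (e2 push(23)): stack <99,23>
after step 3 (e3 push(3)): stack <99,23,3>
after step 4 (e4 push(1)): stack <99,23,3,1>
after step 5 (e5 push(7)): stack <99,23,3,1,7>
after step 6 (e7 push(51)): stack <99,23,3,1,7,51>
after step 7 (e6 pop() → 51): stack <99,23,3,1,7>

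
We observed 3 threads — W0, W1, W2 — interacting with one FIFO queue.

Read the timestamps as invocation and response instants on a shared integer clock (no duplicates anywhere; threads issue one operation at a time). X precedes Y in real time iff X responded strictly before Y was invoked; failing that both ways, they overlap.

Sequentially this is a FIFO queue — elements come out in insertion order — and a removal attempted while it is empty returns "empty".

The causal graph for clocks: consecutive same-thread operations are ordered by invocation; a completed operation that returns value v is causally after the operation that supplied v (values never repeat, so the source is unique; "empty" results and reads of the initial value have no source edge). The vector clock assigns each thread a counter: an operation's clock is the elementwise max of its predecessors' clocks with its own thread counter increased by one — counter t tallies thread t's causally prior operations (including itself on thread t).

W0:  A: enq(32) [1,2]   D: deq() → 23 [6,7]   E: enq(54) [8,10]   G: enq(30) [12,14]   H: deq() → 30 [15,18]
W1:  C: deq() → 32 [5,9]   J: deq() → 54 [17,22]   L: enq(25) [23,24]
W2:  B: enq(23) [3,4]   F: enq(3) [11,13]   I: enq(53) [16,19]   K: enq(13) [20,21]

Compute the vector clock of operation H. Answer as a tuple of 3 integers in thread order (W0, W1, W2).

(5, 0, 1)

B, invoked 3, has no incoming edges; only W2's bump applies → (0, 0, 1)
A, invoked 1, has no incoming edges; only W0's bump applies → (1, 0, 0)
from VC(B)=(0, 0, 1), F (invoked 11) maxes components and bumps W2 → (0, 0, 2)
from VC(A)=(1, 0, 0), C (invoked 5) maxes components and bumps W1 → (1, 1, 0)
from VC(F)=(0, 0, 2), I (invoked 16) maxes components and bumps W2 → (0, 0, 3)
from VC(A)=(1, 0, 0), VC(B)=(0, 0, 1), D (invoked 6) maxes components and bumps W0 → (2, 0, 1)
from VC(I)=(0, 0, 3), K (invoked 20) maxes components and bumps W2 → (0, 0, 4)
from VC(D)=(2, 0, 1), E (invoked 8) maxes components and bumps W0 → (3, 0, 1)
from VC(E)=(3, 0, 1), G (invoked 12) maxes components and bumps W0 → (4, 0, 1)
from VC(C)=(1, 1, 0), VC(E)=(3, 0, 1), J (invoked 17) maxes components and bumps W1 → (3, 2, 1)
from VC(G)=(4, 0, 1), H (invoked 15) maxes components and bumps W0 → (5, 0, 1)
from VC(J)=(3, 2, 1), L (invoked 23) maxes components and bumps W1 → (3, 3, 1)
target: VC(H) = (5, 0, 1)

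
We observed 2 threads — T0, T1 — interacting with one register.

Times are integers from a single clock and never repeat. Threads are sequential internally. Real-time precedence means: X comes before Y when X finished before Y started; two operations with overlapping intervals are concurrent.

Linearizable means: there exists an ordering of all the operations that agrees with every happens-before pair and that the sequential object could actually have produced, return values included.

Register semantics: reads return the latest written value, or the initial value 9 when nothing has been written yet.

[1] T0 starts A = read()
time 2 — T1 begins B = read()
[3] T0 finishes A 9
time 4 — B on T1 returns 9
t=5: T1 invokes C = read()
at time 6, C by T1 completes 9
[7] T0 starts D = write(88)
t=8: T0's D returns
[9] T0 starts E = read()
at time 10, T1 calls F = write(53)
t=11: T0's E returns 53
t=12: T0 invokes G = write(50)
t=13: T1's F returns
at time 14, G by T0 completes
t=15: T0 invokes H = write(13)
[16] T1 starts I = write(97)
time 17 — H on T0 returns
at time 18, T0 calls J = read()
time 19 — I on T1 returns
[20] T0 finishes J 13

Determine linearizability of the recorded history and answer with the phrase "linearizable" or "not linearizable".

linearizable

one valid linearization: A, B, C, D, F, E, G, H, J, I
step 1: A read() → 9 — value 9
step 2: B read() → 9 — value 9
step 3: C read() → 9 — value 9
step 4: D write(88) — value 88
step 5: F write(53) — value 53
step 6: E read() → 53 — value 53
step 7: G write(50) — value 50
step 8: H write(13) — value 13
step 9: J read() → 13 — value 13
step 10: I write(97) — value 97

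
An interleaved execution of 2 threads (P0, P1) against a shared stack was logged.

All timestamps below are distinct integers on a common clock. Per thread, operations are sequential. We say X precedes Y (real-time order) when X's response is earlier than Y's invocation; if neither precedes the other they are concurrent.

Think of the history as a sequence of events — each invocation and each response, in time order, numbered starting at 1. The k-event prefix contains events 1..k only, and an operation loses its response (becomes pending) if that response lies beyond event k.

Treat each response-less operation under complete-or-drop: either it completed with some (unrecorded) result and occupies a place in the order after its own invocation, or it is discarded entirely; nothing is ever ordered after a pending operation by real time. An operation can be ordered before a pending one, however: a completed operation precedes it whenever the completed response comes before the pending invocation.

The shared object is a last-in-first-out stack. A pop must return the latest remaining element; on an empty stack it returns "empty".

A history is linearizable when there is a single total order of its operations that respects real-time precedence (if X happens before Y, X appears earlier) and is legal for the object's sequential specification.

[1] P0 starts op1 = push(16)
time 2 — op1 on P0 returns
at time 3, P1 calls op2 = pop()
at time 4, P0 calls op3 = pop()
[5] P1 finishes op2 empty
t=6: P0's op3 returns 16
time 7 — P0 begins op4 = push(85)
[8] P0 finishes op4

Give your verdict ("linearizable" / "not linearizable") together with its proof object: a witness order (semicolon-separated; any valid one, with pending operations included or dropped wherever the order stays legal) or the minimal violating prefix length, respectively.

linearizable — witness: op1; op3; op2; op4

1. op1 push(16), leaving stack <16>
2. op3 pop() → 16, leaving stack <>
3. op2 pop() → empty, leaving stack <>
4. op4 push(85), leaving stack <85>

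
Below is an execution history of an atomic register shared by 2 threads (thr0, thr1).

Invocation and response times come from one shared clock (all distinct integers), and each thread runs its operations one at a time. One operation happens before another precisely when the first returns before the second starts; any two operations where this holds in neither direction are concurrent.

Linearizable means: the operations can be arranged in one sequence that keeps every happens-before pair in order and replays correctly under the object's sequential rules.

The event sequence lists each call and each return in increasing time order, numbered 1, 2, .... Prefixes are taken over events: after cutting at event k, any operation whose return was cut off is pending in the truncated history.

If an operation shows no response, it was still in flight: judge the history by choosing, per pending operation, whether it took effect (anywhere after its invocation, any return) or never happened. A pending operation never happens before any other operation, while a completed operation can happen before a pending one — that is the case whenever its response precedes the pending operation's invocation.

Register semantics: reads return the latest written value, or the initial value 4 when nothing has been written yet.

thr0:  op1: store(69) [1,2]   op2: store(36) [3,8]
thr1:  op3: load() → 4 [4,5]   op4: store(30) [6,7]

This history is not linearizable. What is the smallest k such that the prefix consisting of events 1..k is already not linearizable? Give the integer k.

events 1..4 are linearizable, e.g. via op1:
after step 1 (op1 store(69)): value 69
at event 5 (op3's time-5 response) nothing linearizes any more
no escape via the 1 pending operation (op2): every completion choice fails
one such order, op1, op3 (pending dropped), breaks at step 2 where op3 load() → 4 is illegal

5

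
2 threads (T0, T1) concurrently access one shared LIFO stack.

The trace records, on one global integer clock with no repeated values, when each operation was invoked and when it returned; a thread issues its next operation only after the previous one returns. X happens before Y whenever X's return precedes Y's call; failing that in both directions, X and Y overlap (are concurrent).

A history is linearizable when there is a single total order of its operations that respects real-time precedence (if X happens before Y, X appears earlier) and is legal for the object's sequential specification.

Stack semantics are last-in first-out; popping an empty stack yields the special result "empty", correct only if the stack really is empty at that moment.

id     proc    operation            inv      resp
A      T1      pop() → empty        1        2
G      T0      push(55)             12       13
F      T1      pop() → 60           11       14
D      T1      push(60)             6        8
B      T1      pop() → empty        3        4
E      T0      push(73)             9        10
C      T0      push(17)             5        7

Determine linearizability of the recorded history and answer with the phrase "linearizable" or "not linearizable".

not linearizable

the violation lands at event 14, F's response at time 14: events 1..13 linearize, events 1..14 do not
real-time-consistent orders of the 7 completed operations: 4 — all fail the LIFO stack replay
take A, B, C, D, E, F, G: step 6 already fails, because F pop() → 60 cannot occur there
take A, B, C, D, E, G, F: step 7 already fails, because F pop() → 60 cannot occur there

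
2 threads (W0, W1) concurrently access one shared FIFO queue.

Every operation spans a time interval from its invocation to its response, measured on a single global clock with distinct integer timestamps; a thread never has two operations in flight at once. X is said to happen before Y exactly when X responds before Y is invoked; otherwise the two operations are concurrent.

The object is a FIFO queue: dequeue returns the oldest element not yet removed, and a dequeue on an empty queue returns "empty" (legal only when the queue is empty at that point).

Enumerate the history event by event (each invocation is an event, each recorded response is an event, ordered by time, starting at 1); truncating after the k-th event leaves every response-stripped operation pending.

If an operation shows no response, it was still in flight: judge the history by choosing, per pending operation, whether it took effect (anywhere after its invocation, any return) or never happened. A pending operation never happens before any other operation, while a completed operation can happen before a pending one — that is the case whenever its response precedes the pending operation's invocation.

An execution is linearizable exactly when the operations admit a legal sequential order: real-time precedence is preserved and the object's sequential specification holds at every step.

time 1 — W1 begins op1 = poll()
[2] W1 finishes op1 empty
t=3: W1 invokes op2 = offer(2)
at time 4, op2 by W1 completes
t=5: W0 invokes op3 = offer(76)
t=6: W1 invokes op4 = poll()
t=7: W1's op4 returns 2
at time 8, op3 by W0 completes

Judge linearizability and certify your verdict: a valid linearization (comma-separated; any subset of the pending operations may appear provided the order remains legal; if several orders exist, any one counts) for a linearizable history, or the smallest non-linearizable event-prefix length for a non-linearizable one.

step 1: op1 poll() → empty — queue <>
step 2: op2 offer(2) — queue <2>
step 3: op3 offer(76) — queue <2,76>
step 4: op4 poll() → 2 — queue <76>

linearizable — witness: op1, op2, op3, op4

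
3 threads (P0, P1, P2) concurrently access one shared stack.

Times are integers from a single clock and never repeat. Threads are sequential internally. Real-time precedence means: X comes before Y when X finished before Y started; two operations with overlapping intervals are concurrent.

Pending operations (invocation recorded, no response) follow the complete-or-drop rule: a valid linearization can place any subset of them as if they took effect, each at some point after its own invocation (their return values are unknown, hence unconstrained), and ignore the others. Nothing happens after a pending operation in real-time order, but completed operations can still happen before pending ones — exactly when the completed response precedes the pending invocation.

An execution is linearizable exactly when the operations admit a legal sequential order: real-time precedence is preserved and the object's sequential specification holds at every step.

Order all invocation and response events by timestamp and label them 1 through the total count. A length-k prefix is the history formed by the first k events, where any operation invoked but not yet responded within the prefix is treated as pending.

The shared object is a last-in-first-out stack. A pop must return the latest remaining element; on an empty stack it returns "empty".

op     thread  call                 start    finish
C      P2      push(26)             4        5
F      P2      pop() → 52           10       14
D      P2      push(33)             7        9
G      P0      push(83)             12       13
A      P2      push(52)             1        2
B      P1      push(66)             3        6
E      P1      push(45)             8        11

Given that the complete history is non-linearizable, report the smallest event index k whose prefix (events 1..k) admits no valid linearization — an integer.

14

one valid order for events 1..13 is A, B, C, D, E, F, G:
after step 1 (A push(52)): stack <52>
after step 2 (B push(66)): stack <52,66>
after step 3 (C push(26)): stack <52,66,26>
after step 4 (D push(33)): stack <52,66,26,33>
after step 5 (E push(45)): stack <52,66,26,33,45>
after step 6 (F pop() (pending, included)): stack <52,66,26,33>
after step 7 (G push(83)): stack <52,66,26,33,83>
with event 14 included (F responding at time 14), all real-time-consistent orders fail
for example A, B, C, D, E, F, G fails at step 6: F pop() → 52 is not legal there
for example A, B, C, D, E, G, F fails at step 7: F pop() → 52 is not legal there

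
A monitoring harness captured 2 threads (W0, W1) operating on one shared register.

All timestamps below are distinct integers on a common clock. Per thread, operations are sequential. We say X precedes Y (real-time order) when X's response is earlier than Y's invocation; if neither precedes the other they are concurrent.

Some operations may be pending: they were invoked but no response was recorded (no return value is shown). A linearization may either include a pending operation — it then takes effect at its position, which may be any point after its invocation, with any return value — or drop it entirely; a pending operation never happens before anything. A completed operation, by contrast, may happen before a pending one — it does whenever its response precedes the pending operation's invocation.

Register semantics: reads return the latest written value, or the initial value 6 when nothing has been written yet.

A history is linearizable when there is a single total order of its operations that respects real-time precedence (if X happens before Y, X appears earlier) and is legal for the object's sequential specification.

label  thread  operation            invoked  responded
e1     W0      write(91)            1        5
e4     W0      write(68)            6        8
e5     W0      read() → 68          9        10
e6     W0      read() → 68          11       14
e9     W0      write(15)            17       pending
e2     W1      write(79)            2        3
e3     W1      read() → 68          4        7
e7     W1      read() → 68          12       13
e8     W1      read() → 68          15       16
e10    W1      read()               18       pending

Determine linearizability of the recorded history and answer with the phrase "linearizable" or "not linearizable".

one valid linearization: e1, e2, e4, e3, e5, e6, e7, e8
1. e1 write(91), leaving value 91
2. e2 write(79), leaving value 79
3. e4 write(68), leaving value 68
4. e3 read() → 68, leaving value 68
5. e5 read() → 68, leaving value 68
6. e6 read() → 68, leaving value 68
7. e7 read() → 68, leaving value 68
8. e8 read() → 68, leaving value 68

linearizable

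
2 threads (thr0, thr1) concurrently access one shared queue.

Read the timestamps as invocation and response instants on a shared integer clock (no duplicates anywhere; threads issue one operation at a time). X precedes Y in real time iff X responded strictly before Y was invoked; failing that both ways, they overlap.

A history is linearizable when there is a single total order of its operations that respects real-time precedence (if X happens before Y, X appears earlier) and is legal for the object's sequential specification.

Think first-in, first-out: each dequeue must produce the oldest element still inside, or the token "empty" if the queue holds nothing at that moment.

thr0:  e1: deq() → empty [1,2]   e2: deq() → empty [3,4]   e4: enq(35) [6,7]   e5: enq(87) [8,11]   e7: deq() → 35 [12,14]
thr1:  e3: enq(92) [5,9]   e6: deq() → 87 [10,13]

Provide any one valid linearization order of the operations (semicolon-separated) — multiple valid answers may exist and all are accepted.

after step 1 (e1 deq() → empty): queue <>
after step 2 (e2 deq() → empty): queue <>
after step 3 (e4 enq(35)): queue <35>
after step 4 (e5 enq(87)): queue <35,87>
after step 5 (e3 enq(92)): queue <35,87,92>
after step 6 (e7 deq() → 35): queue <87,92>
after step 7 (e6 deq() → 87): queue <92>

e1; e2; e4; e5; e3; e7; e6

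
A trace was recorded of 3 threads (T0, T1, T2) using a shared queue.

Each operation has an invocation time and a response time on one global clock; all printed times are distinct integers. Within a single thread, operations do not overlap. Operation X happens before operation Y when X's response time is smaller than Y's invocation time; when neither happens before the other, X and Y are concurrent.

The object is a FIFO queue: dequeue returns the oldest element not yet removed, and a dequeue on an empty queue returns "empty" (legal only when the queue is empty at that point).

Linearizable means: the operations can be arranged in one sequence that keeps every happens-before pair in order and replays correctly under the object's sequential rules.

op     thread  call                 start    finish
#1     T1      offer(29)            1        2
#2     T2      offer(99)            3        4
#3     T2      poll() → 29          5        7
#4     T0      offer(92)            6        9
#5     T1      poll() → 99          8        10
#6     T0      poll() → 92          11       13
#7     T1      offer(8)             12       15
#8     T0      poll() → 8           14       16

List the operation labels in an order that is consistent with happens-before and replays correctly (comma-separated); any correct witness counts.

#1, #2, #3, #4, #5, #6, #7, #8

after step 1 (#1 offer(29)): queue <29>
after step 2 (#2 offer(99)): queue <29,99>
after step 3 (#3 poll() → 29): queue <99>
after step 4 (#4 offer(92)): queue <99,92>
after step 5 (#5 poll() → 99): queue <92>
after step 6 (#6 poll() → 92): queue <>
after step 7 (#7 offer(8)): queue <8>
after step 8 (#8 poll() → 8): queue <>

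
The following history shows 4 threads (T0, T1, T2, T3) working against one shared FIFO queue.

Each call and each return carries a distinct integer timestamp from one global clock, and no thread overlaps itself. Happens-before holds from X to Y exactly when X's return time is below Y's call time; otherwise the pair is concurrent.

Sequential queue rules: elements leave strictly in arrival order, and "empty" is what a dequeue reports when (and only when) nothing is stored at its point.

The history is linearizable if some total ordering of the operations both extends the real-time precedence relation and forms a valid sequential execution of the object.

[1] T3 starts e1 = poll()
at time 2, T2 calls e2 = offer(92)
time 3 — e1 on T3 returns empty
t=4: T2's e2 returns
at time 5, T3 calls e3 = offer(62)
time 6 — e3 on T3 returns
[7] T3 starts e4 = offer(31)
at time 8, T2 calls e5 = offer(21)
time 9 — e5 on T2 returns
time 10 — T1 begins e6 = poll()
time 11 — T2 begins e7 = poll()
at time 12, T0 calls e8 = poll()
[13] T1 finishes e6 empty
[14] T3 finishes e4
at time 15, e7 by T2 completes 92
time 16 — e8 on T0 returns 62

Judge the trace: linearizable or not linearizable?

the violation lands at event 13, e6's response at time 13: events 1..12 linearize, events 1..13 do not
5 completed operations, 2 real-time-consistent orders — every FIFO queue replay fails
completion choices over the 3 pending operations (e4, e7, e8) were checked; none helps
take e1, e2, e3, e5, e6 (pending dropped): step 5 already fails, because e6 poll() → empty cannot occur there
take e2, e1, e3, e5, e6 (pending dropped): step 2 already fails, because e1 poll() → empty cannot occur there

not linearizable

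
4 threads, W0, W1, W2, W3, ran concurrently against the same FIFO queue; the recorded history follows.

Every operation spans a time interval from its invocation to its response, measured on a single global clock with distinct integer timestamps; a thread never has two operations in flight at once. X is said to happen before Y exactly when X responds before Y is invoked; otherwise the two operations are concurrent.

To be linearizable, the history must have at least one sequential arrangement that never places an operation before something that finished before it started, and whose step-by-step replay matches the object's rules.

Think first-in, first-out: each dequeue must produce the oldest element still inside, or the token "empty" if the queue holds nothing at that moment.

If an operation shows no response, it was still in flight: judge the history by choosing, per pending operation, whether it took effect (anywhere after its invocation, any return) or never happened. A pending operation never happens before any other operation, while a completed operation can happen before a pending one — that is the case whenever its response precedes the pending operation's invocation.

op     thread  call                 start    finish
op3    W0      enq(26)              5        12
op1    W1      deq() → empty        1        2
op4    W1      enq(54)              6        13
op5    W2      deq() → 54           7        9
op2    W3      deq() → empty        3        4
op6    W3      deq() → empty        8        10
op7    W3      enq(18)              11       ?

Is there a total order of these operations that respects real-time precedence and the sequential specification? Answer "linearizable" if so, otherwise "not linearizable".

linearizable

witness order: op1, op2, op4, op5, op6, op3
step 1: op1 deq() → empty — queue <>
step 2: op2 deq() → empty — queue <>
step 3: op4 enq(54) — queue <54>
step 4: op5 deq() → 54 — queue <>
step 5: op6 deq() → empty — queue <>
step 6: op3 enq(26) — queue <26>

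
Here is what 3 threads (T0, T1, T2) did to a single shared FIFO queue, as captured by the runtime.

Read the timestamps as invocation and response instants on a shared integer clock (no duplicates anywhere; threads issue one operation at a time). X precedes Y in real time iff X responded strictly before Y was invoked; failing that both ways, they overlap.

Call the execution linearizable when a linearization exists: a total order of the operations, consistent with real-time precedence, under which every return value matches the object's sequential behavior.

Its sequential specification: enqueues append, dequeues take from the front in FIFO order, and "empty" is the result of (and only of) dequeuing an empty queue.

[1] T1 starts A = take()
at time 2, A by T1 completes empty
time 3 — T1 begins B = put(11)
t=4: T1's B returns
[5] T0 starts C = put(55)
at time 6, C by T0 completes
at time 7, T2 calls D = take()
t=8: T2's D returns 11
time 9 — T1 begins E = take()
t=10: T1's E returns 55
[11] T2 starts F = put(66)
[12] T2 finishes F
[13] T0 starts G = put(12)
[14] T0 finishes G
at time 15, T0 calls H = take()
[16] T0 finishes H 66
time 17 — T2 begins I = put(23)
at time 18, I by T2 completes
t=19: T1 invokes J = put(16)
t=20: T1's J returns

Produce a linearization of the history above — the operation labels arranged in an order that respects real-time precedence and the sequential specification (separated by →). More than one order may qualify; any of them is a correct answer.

step 1: A take() → empty — queue <>
step 2: B put(11) — queue <11>
step 3: C put(55) — queue <11,55>
step 4: D take() → 11 — queue <55>
step 5: E take() → 55 — queue <>
step 6: F put(66) — queue <66>
step 7: G put(12) — queue <66,12>
step 8: H take() → 66 — queue <12>
step 9: I put(23) — queue <12,23>
step 10: J put(16) — queue <12,23,16>

A → B → C → D → E → F → G → H → I → J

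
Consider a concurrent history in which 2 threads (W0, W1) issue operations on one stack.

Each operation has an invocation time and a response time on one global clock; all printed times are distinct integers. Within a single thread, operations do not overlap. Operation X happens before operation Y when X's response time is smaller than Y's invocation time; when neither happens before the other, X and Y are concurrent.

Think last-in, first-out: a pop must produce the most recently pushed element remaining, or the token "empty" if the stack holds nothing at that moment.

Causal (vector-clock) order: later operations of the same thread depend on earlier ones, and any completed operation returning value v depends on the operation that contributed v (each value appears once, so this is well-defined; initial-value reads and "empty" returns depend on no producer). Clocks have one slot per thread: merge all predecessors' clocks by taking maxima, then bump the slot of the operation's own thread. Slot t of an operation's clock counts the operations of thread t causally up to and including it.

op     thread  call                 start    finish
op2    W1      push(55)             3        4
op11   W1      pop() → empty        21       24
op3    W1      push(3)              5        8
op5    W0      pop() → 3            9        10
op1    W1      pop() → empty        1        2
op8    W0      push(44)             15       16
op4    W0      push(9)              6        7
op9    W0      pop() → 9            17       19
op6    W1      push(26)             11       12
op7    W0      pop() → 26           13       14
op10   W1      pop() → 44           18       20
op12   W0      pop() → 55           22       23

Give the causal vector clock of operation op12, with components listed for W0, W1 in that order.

(6, 4)

op1 (invocation 1): nothing precedes it; W1's component alone gives (0, 1)
op4 (invocation 6): nothing precedes it; W0's component alone gives (1, 0)
op2, invoked 3, takes VC(op1)=(0, 1) under max, adds 1 for W1 → (0, 2)
op3, invoked 5, takes VC(op2)=(0, 2) under max, adds 1 for W1 → (0, 3)
op6, invoked 11, takes VC(op3)=(0, 3) under max, adds 1 for W1 → (0, 4)
op5, invoked 9, takes VC(op3)=(0, 3), VC(op4)=(1, 0) under max, adds 1 for W0 → (2, 3)
op7, invoked 13, takes VC(op5)=(2, 3), VC(op6)=(0, 4) under max, adds 1 for W0 → (3, 4)
op8, invoked 15, takes VC(op7)=(3, 4) under max, adds 1 for W0 → (4, 4)
op10, invoked 18, takes VC(op6)=(0, 4), VC(op8)=(4, 4) under max, adds 1 for W1 → (4, 5)
op9, invoked 17, takes VC(op4)=(1, 0), VC(op8)=(4, 4) under max, adds 1 for W0 → (5, 4)
op11, invoked 21, takes VC(op10)=(4, 5) under max, adds 1 for W1 → (4, 6)
op12, invoked 22, takes VC(op2)=(0, 2), VC(op9)=(5, 4) under max, adds 1 for W0 → (6, 4)
target: VC(op12) = (6, 4)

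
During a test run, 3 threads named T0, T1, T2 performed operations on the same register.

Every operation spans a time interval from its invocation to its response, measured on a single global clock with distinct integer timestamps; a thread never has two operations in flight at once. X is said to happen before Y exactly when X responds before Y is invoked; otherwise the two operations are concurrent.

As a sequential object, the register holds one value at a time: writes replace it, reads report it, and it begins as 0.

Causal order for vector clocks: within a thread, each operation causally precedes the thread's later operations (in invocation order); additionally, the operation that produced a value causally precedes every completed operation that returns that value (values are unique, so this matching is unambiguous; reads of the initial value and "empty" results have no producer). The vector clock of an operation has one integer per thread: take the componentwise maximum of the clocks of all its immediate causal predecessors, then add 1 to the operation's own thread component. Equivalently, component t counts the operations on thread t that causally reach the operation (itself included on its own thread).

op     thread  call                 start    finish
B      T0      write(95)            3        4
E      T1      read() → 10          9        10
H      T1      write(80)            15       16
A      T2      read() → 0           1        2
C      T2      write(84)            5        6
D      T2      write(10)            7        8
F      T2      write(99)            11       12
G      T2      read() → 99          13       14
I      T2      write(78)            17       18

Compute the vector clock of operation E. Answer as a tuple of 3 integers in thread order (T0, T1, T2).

(0, 1, 3)

VC(A, invoked at 1): no causal predecessors; +1 on T2 → (0, 0, 1)
VC(B, invoked at 3): no causal predecessors; +1 on T0 → (1, 0, 0)
C, invoked 5, takes VC(A)=(0, 0, 1) under max, adds 1 for T2 → (0, 0, 2)
D, invoked 7, takes VC(C)=(0, 0, 2) under max, adds 1 for T2 → (0, 0, 3)
F, invoked 11, takes VC(D)=(0, 0, 3) under max, adds 1 for T2 → (0, 0, 4)
E, invoked 9, takes VC(D)=(0, 0, 3) under max, adds 1 for T1 → (0, 1, 3)
G, invoked 13, takes VC(F)=(0, 0, 4) under max, adds 1 for T2 → (0, 0, 5)
H, invoked 15, takes VC(E)=(0, 1, 3) under max, adds 1 for T1 → (0, 2, 3)
I, invoked 17, takes VC(G)=(0, 0, 5) under max, adds 1 for T2 → (0, 0, 6)
target: VC(E) = (0, 1, 3)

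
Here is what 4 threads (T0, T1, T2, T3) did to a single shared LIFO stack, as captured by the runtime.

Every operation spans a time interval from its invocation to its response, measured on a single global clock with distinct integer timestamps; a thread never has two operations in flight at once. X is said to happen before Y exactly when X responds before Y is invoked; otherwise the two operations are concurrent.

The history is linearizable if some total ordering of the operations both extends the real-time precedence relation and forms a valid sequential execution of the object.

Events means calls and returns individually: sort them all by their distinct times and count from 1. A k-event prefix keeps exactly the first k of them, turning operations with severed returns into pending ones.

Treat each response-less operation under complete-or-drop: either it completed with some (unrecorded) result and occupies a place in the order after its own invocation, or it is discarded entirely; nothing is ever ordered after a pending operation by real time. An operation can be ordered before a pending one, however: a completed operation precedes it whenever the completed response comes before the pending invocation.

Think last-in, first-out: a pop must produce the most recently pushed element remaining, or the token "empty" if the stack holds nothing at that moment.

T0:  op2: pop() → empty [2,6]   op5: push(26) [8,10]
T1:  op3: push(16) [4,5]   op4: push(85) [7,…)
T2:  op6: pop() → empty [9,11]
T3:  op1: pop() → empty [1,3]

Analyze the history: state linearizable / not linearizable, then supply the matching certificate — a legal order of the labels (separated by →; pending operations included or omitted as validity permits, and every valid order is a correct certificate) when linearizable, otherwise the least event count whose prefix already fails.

cut after 10 events: linearizable; cut after 11 events (op6 responds, time 11): not linearizable
all 6 real-time-respecting orders fail — 5 completed LIFO stack operations, no legal replay
including or dropping the 1 pending operation (op4) in any combination fails
one such order, op1, op2, op3, op5, op6 (pending dropped), breaks at step 5 where op6 pop() → empty is illegal
one such order, op1, op2, op3, op6, op5 (pending dropped), breaks at step 4 where op6 pop() → empty is illegal

not linearizable — minimal violating prefix: 11 events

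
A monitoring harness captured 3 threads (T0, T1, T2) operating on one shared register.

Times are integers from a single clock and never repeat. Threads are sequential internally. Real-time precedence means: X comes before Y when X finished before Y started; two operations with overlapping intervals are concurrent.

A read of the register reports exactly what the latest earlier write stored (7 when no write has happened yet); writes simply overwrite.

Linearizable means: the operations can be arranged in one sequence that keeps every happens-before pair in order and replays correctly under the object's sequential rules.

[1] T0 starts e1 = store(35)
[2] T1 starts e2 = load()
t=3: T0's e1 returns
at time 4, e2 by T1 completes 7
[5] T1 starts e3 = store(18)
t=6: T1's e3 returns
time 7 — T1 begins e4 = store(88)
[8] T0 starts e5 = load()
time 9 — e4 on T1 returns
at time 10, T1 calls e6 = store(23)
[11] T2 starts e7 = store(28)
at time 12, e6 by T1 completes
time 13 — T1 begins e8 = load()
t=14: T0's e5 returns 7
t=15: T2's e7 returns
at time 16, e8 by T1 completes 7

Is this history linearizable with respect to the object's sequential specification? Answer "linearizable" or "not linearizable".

already the first 14 events (up to e5's response at time 14) admit no linearization; the first 13 still do
all 6 real-time-respecting orders fail — 6 completed register operations, no legal replay
completion choices over the 2 pending operations (e7, e8) were checked; none helps
for example e1, e2, e3, e4, e5, e6 (pending dropped) fails at step 2: e2 load() → 7 is not legal there
for example e1, e2, e3, e4, e6, e5 (pending dropped) fails at step 2: e2 load() → 7 is not legal there

not linearizable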